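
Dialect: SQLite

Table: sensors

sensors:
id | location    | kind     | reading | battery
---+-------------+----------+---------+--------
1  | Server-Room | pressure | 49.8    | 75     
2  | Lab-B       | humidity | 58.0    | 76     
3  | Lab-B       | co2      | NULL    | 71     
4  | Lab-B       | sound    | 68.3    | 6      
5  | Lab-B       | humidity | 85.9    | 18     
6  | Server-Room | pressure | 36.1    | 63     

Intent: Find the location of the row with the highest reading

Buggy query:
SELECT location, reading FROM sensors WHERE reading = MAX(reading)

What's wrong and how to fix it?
Bug: MAX(reading) is an aggregate and cannot be used directly in WHERE

Fix: Wrap MAX in a scalar subquery so WHERE compares against a single value

Corrected query:
SELECT location, reading FROM sensors WHERE reading = (SELECT MAX(reading) FROM sensors)

Result:
location | reading
---------+--------
Lab-B    | 85.9   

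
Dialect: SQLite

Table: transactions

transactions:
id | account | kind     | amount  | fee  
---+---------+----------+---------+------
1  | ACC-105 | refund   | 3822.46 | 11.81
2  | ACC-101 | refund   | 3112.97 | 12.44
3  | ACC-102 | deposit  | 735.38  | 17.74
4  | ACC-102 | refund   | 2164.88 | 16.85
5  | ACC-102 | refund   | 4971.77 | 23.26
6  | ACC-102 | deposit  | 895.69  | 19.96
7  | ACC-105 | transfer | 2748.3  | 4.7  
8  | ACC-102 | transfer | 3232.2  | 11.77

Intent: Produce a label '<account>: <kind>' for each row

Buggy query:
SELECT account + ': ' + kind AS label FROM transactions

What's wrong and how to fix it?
Bug: '+' is numeric addition; on text columns SQLite converts them to 0 instead of concatenating

Fix: Use the || operator for string concatenation

Corrected query:
SELECT account || ': ' || kind AS label FROM transactions

Result:
label            
-----------------
ACC-105: refund  
ACC-101: refund  
ACC-102: deposit 
ACC-102: refund  
ACC-102: refund  
ACC-102: deposit 
ACC-105: transfer
ACC-102: transfer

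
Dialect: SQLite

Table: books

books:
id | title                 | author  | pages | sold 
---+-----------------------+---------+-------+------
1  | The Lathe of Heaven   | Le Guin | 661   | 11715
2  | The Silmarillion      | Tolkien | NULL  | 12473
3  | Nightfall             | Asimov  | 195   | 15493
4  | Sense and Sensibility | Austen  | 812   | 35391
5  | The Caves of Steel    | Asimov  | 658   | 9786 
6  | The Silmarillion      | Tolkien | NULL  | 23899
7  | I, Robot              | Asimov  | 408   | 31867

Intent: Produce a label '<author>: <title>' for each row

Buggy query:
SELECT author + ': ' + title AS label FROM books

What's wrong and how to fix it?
Bug: '+' is numeric addition; on text columns SQLite converts them to 0 instead of concatenating

Fix: Use the || operator for string concatenation

Corrected query:
SELECT author || ': ' || title AS label FROM books

Result:
label                        
-----------------------------
Le Guin: The Lathe of Heaven 
Tolkien: The Silmarillion    
Asimov: Nightfall            
Austen: Sense and Sensibility
Asimov: The Caves of Steel   
Tolkien: The Silmarillion    
Asimov: I, Robot             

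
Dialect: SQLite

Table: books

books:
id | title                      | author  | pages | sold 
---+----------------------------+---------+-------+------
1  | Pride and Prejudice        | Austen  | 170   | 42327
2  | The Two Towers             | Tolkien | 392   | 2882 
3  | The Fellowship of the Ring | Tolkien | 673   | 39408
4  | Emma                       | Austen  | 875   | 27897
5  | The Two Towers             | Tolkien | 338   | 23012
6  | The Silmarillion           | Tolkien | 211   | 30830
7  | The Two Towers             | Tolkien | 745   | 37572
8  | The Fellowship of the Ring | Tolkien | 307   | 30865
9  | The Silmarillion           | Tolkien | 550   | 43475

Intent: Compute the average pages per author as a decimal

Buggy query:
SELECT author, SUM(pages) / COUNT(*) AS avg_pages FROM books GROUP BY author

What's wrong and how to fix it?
Bug: Both operands are integers, so '/' performs integer division and truncates

Fix: Multiply by 1.0 (or CAST to REAL) to force floating-point division

Corrected query:
SELECT author, SUM(pages) * 1.0 / COUNT(*) AS avg_pages FROM books GROUP BY author

Result:
author  | avg_pages 
--------+-----------
Austen  | 522.5     
Tolkien | 459.428571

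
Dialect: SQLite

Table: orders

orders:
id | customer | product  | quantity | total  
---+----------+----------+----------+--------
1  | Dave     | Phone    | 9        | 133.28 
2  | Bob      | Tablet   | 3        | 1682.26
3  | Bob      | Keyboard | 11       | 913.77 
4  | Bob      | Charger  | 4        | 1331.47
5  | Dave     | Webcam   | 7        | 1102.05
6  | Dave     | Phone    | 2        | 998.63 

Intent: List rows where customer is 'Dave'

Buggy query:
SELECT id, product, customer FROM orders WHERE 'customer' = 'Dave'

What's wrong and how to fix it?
Bug: Single quotes denote string literals in SQL; the column name is being compared as a constant string

Fix: Remove the quotes around the column name (or use double quotes for an identifier)

Corrected query:
SELECT id, product, customer FROM orders WHERE customer = 'Dave'

Result:
id | product | customer
---+---------+---------
1  | Phone   | Dave    
5  | Webcam  | Dave    
6  | Phone   | Dave    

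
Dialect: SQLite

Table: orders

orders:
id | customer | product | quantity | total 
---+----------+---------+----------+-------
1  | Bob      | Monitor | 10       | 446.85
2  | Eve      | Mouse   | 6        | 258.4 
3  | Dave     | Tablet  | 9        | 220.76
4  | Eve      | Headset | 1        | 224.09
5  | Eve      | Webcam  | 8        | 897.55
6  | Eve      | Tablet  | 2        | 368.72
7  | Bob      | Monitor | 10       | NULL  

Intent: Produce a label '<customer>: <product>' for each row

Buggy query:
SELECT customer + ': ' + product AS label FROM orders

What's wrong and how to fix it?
Bug: SQLite uses || for string concatenation; + coerces text to numbers (yielding 0)

Fix: Replace + with || to concatenate text

Corrected query:
SELECT customer || ': ' || product AS label FROM orders

Result:
label       
------------
Bob: Monitor
Eve: Mouse  
Dave: Tablet
Eve: Headset
Eve: Webcam 
Eve: Tablet 
Bob: Monitor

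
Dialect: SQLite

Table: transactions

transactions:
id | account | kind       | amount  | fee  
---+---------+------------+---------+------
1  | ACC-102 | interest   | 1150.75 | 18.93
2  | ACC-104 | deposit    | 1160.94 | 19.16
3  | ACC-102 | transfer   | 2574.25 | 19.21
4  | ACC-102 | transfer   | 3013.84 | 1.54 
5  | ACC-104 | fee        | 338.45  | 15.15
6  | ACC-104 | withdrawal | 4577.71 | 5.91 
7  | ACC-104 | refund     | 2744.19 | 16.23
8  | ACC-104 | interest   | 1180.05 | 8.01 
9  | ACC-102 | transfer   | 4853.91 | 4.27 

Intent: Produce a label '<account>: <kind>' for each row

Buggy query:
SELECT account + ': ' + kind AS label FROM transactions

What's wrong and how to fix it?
Bug: '+' is numeric addition; on text columns SQLite converts them to 0 instead of concatenating

Fix: Replace + with || to concatenate text

Corrected query:
SELECT account || ': ' || kind AS label FROM transactions

Result:
label              
-------------------
ACC-102: interest  
ACC-104: deposit   
ACC-102: transfer  
ACC-102: transfer  
ACC-104: fee       
ACC-104: withdrawal
ACC-104: refund    
ACC-104: interest  
ACC-102: transfer  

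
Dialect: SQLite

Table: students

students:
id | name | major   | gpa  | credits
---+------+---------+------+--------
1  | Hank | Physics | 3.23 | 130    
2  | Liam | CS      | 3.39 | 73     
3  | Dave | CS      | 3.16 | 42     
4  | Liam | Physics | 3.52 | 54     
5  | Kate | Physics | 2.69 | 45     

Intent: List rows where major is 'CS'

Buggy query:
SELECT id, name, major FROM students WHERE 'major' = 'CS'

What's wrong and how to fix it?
Bug: Single quotes denote string literals in SQL; the column name is being compared as a constant string

Fix: Remove the quotes around the column name (or use double quotes for an identifier)

Corrected query:
SELECT id, name, major FROM students WHERE major = 'CS'

Result:
id | name | major
---+------+------
2  | Liam | CS   
3  | Dave | CS   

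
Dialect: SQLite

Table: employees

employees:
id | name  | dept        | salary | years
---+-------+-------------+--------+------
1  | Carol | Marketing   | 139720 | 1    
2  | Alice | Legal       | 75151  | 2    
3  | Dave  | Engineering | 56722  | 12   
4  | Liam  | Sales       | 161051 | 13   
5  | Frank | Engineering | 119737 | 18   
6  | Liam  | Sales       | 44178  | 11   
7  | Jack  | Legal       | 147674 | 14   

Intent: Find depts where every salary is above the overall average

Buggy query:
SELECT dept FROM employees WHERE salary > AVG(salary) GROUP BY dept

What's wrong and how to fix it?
Bug: AVG() is an aggregate; it can't sit directly in WHERE

Fix: Compute the overall average in a scalar subquery and compare each group's MIN against it in HAVING

Corrected query:
SELECT dept FROM employees GROUP BY dept HAVING MIN(salary) > (SELECT AVG(salary) FROM employees)

Result:
dept     
---------
Marketing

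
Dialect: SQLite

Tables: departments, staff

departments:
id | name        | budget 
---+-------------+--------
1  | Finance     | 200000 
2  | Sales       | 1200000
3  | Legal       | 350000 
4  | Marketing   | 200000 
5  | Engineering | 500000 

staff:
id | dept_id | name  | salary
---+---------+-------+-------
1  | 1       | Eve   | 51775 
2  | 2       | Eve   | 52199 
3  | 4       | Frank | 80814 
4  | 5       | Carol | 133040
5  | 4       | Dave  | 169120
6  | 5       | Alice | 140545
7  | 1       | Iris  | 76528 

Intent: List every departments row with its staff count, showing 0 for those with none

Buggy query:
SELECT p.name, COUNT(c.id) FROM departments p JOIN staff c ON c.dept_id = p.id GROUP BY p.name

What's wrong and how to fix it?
Bug: INNER JOIN drops departments rows that have no matching staff rows

Fix: Use LEFT JOIN so parents without children still appear (COUNT(c.id) gives 0)

Corrected query:
SELECT p.name, COUNT(c.id) FROM departments p LEFT JOIN staff c ON c.dept_id = p.id GROUP BY p.name

Result:
name        | COUNT(c.id)
------------+------------
Engineering | 2          
Finance     | 2          
Legal       | 0          
Marketing   | 2          
Sales       | 1          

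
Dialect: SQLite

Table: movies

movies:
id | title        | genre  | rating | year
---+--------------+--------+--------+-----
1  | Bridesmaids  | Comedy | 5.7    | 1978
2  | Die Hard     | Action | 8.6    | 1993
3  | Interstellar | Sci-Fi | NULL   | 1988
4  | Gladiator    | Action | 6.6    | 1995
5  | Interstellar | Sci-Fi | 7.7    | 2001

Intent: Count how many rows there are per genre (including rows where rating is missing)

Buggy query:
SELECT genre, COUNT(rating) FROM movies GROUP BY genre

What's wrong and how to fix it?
Bug: COUNT(rating) skips NULLs, so groups with missing rating are undercounted

Fix: Replace COUNT(rating) with COUNT(*)

Corrected query:
SELECT genre, COUNT(*) FROM movies GROUP BY genre

Result:
genre  | COUNT(*)
-------+---------
Action | 2       
Comedy | 1       
Sci-Fi | 2       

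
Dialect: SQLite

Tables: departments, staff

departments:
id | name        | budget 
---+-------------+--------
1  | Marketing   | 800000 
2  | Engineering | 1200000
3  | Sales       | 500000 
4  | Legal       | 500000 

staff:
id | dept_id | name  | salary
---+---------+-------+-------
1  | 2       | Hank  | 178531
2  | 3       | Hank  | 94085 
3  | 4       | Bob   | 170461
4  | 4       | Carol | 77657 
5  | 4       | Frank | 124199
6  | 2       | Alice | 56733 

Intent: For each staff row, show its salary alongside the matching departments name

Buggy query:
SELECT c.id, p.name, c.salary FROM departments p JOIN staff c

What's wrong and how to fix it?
Bug: Missing join condition: each staff row is matched to all departments rows instead of just its own

Fix: Specify the join condition linking the foreign key to the parent id

Corrected query:
SELECT c.id, p.name, c.salary FROM departments p JOIN staff c ON c.dept_id = p.id

Result:
id | name        | salary
---+-------------+-------
1  | Engineering | 178531
2  | Sales       | 94085 
3  | Legal       | 170461
4  | Legal       | 77657 
5  | Legal       | 124199
6  | Engineering | 56733 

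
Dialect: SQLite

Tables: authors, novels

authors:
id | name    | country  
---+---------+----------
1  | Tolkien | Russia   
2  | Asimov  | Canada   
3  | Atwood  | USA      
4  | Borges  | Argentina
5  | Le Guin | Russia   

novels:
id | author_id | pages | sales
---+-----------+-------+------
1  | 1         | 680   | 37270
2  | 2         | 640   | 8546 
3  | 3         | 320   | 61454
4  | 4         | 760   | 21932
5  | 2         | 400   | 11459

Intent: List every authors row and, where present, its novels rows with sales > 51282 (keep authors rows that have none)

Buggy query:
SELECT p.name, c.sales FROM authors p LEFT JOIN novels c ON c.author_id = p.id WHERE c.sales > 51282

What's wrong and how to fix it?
Bug: Filtering c.sales in WHERE discards the NULL rows produced by LEFT JOIN, turning it into an inner join

Fix: Move the right-table condition into the ON clause so unmatched parents are kept

Corrected query:
SELECT p.name, c.sales FROM authors p LEFT JOIN novels c ON c.author_id = p.id AND c.sales > 51282

Result:
name    | sales
--------+------
Tolkien | NULL 
Asimov  | NULL 
Atwood  | 61454
Borges  | NULL 
Le Guin | NULL 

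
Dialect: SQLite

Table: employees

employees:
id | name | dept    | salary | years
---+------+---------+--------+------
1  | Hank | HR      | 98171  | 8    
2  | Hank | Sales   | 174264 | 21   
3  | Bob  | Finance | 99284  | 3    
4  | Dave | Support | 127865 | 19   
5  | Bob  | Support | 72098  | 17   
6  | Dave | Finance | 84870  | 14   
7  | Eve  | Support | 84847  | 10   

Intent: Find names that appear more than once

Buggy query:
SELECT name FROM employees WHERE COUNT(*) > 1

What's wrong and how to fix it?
Bug: WHERE can't reference COUNT(*); aggregates are computed after WHERE

Fix: Group first, then use HAVING for the count condition

Corrected query:
SELECT name FROM employees GROUP BY name HAVING COUNT(*) > 1

Result:
name
----
Bob 
Dave
Hank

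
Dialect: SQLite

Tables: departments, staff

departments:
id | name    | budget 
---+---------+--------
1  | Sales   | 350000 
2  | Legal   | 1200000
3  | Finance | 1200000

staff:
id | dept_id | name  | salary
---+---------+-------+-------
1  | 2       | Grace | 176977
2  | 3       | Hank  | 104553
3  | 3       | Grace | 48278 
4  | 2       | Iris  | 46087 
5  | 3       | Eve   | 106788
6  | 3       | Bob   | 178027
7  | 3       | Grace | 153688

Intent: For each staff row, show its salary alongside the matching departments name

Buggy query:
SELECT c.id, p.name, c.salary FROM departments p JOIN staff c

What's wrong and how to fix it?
Bug: JOIN with no ON clause produces a cartesian product; every staff row pairs with every departments row

Fix: Add ON c.dept_id = p.id to the JOIN

Corrected query:
SELECT c.id, p.name, c.salary FROM departments p JOIN staff c ON c.dept_id = p.id

Result:
id | name    | salary
---+---------+-------
1  | Legal   | 176977
2  | Finance | 104553
3  | Finance | 48278 
4  | Legal   | 46087 
5  | Finance | 106788
6  | Finance | 178027
7  | Finance | 153688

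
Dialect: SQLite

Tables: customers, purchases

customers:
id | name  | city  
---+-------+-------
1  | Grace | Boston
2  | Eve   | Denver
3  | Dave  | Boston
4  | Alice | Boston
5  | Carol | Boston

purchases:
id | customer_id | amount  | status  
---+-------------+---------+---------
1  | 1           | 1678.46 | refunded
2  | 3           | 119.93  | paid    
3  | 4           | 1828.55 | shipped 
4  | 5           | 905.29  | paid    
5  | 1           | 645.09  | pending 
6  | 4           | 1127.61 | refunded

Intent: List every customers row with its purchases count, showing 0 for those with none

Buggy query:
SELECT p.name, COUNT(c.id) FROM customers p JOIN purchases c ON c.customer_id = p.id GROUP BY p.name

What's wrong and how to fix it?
Bug: An inner join excludes parents with zero children

Fix: Use LEFT JOIN so parents without children still appear (COUNT(c.id) gives 0)

Corrected query:
SELECT p.name, COUNT(c.id) FROM customers p LEFT JOIN purchases c ON c.customer_id = p.id GROUP BY p.name

Result:
name  | COUNT(c.id)
------+------------
Alice | 2          
Carol | 1          
Dave  | 1          
Eve   | 0          
Grace | 2          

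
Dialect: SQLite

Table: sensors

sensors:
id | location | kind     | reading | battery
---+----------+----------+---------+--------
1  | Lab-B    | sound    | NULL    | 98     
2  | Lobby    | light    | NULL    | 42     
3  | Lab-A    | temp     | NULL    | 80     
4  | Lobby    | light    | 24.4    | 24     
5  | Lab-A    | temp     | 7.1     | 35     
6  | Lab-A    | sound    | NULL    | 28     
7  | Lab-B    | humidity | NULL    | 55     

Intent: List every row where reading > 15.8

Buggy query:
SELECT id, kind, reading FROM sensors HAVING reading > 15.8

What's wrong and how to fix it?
Bug: This is a non-aggregate query (no GROUP BY, no aggregates), so in SQLite the HAVING clause is invalid here; a row-level condition belongs in WHERE

Fix: Replace HAVING with WHERE since the condition applies to individual rows

Corrected query:
SELECT id, kind, reading FROM sensors WHERE reading > 15.8

Result:
id | kind  | reading
---+-------+--------
4  | light | 24.4   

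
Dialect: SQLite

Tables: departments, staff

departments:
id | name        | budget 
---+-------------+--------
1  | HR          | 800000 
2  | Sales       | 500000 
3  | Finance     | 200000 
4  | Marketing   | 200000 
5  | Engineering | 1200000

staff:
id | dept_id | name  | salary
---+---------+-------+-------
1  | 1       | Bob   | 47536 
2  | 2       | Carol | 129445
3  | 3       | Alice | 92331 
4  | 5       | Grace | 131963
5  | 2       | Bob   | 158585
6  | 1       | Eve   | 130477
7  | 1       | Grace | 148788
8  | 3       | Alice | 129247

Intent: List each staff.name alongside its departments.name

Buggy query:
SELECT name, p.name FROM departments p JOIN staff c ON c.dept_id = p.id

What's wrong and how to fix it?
Bug: Both tables have a 'name' column; the unqualified reference is ambiguous

Fix: Qualify the column with its table alias (c.name)

Corrected query:
SELECT c.name, p.name FROM departments p JOIN staff c ON c.dept_id = p.id

Result:
name  | name       
------+------------
Bob   | HR         
Carol | Sales      
Alice | Finance    
Grace | Engineering
Bob   | Sales      
Eve   | HR         
Grace | HR         
Alice | Finance    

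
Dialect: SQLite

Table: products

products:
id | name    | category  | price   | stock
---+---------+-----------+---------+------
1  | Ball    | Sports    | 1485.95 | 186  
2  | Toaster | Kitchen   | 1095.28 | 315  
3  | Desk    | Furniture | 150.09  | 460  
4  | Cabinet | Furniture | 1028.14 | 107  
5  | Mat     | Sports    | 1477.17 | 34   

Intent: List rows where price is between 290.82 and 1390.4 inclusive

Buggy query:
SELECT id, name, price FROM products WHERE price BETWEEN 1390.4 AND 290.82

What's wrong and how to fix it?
Bug: The bounds are reversed; BETWEEN a AND b requires a <= b to match anything

Fix: Write BETWEEN 290.82 AND 1390.4

Corrected query:
SELECT id, name, price FROM products WHERE price BETWEEN 290.82 AND 1390.4

Result:
id | name    | price  
---+---------+--------
2  | Toaster | 1095.28
4  | Cabinet | 1028.14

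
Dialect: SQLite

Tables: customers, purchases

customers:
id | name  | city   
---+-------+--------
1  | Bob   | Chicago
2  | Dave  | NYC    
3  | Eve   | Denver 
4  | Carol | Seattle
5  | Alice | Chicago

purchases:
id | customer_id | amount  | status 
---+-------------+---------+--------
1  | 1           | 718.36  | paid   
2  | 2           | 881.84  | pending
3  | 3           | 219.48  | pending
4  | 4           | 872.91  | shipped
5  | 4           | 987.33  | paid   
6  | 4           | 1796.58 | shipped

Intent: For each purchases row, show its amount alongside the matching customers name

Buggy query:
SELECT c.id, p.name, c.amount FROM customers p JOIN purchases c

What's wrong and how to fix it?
Bug: JOIN with no ON clause produces a cartesian product; every purchases row pairs with every customers row

Fix: Specify the join condition linking the foreign key to the parent id

Corrected query:
SELECT c.id, p.name, c.amount FROM customers p JOIN purchases c ON c.customer_id = p.id

Result:
id | name  | amount 
---+-------+--------
1  | Bob   | 718.36 
2  | Dave  | 881.84 
3  | Eve   | 219.48 
4  | Carol | 872.91 
5  | Carol | 987.33 
6  | Carol | 1796.58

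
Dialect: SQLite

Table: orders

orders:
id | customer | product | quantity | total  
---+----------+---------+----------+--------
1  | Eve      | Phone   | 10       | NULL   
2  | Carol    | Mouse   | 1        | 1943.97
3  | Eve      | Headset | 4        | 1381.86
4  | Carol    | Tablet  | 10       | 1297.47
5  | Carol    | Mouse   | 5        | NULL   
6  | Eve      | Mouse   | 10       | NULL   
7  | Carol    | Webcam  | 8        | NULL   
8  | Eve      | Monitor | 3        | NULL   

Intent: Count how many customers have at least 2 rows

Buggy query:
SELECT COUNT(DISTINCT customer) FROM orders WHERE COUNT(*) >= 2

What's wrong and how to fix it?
Bug: COUNT(*) cannot appear in WHERE; the per-group count doesn't exist yet

Fix: Use a subquery that GROUPs and filters with HAVING, then count its rows

Corrected query:
SELECT COUNT(*) FROM (SELECT customer FROM orders GROUP BY customer HAVING COUNT(*) >= 2)

Result:
COUNT(*)
--------
2       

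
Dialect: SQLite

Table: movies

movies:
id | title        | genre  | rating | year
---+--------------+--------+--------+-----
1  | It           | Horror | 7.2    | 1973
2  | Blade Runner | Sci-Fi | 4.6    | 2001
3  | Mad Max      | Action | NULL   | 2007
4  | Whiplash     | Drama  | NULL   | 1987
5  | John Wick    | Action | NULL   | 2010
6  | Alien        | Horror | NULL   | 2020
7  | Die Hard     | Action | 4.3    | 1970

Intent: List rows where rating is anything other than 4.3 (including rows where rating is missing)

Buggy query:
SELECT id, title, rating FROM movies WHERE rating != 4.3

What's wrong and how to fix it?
Bug: Inequality against NULL is unknown, not true; rows with NULL are dropped

Fix: Add an explicit OR rating IS NULL to include the missing-value rows

Corrected query:
SELECT id, title, rating FROM movies WHERE rating != 4.3 OR rating IS NULL

Result:
id | title        | rating
---+--------------+-------
1  | It           | 7.2   
2  | Blade Runner | 4.6   
3  | Mad Max      | NULL  
4  | Whiplash     | NULL  
5  | John Wick    | NULL  
6  | Alien        | NULL  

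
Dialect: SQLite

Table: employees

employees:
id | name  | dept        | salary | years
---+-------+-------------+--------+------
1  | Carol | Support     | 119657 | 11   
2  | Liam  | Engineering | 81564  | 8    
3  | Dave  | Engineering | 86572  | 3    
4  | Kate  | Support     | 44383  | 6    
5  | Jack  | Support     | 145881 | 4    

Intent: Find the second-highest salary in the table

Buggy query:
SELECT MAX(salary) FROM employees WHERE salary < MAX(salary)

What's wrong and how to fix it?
Bug: MAX(salary) on the right of the comparison is an aggregate-in-WHERE error

Fix: Compute the overall MAX in a subquery, then take MAX of rows below it

Corrected query:
SELECT MAX(salary) FROM employees WHERE salary < (SELECT MAX(salary) FROM employees)

Result:
MAX(salary)
-----------
119657     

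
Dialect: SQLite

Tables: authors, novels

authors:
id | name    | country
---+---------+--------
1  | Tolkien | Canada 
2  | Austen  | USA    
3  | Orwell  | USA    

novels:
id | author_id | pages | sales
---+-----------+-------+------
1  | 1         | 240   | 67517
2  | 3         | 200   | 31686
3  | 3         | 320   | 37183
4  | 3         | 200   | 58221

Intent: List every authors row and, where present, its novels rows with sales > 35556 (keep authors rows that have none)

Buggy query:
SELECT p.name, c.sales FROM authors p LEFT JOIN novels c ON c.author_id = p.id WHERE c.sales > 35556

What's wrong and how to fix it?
Bug: A WHERE condition on the right-hand table after LEFT JOIN drops unmatched parents

Fix: Put 'c.sales > 35556' in the JOIN's ON clause instead of WHERE

Corrected query:
SELECT p.name, c.sales FROM authors p LEFT JOIN novels c ON c.author_id = p.id AND c.sales > 35556

Result:
name    | sales
--------+------
Tolkien | 67517
Austen  | NULL 
Orwell  | 37183
Orwell  | 58221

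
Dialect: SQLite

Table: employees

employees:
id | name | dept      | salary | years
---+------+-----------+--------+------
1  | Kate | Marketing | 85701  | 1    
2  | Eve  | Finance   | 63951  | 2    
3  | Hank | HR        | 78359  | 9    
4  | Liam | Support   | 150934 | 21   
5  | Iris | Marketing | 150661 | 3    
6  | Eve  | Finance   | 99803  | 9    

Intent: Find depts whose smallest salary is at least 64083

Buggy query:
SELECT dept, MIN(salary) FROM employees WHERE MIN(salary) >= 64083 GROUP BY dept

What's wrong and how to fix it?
Bug: MIN() in WHERE is a misuse of aggregate

Fix: Replace WHERE with HAVING after the GROUP BY

Corrected query:
SELECT dept, MIN(salary) FROM employees GROUP BY dept HAVING MIN(salary) >= 64083

Result:
dept      | MIN(salary)
----------+------------
HR        | 78359      
Marketing | 85701      
Support   | 150934     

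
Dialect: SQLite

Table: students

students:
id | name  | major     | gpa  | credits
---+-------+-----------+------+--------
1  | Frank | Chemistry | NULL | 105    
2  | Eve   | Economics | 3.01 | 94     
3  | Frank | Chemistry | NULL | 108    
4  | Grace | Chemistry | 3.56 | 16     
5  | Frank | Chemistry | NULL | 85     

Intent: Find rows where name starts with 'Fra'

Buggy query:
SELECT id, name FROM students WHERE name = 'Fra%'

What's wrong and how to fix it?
Bug: Wildcards only work with LIKE; '=' treats '%' as a literal character

Fix: Replace '=' with LIKE so 'Fra%' is treated as a pattern

Corrected query:
SELECT id, name FROM students WHERE name LIKE 'Fra%'

Result:
id | name 
---+------
1  | Frank
3  | Frank
5  | Frank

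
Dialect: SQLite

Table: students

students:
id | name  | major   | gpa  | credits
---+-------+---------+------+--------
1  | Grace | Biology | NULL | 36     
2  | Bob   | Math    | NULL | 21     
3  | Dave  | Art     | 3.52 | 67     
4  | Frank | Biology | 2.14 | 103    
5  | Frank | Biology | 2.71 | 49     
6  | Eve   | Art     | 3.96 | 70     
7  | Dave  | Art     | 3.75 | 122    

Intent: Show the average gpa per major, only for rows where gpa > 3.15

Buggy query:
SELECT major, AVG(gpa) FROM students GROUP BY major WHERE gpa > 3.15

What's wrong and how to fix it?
Bug: WHERE cannot follow GROUP BY

Fix: Move the WHERE clause before GROUP BY

Corrected query:
SELECT major, AVG(gpa) FROM students WHERE gpa > 3.15 GROUP BY major

Result:
major | AVG(gpa)
------+---------
Art   | 3.743333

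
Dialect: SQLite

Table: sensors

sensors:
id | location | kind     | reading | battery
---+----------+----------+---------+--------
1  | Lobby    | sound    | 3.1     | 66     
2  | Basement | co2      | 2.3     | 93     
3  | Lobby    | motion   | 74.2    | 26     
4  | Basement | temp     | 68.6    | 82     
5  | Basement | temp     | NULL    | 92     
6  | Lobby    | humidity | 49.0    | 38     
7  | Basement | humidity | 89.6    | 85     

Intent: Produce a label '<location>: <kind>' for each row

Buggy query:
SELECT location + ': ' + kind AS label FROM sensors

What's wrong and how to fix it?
Bug: '+' is numeric addition; on text columns SQLite converts them to 0 instead of concatenating

Fix: Use the || operator for string concatenation

Corrected query:
SELECT location || ': ' || kind AS label FROM sensors

Result:
label             
------------------
Lobby: sound      
Basement: co2     
Lobby: motion     
Basement: temp    
Basement: temp    
Lobby: humidity   
Basement: humidity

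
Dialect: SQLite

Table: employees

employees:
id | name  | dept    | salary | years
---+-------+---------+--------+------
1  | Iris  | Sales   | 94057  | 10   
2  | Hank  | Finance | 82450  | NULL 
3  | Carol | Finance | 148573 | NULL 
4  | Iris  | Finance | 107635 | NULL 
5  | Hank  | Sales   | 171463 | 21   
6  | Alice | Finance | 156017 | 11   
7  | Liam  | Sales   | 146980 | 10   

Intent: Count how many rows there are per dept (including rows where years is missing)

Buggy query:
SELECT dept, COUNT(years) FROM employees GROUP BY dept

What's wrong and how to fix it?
Bug: COUNT(column) counts non-NULL values only; rows with NULL years aren't counted

Fix: Use COUNT(*) to count all rows regardless of NULL

Corrected query:
SELECT dept, COUNT(*) FROM employees GROUP BY dept

Result:
dept    | COUNT(*)
--------+---------
Finance | 4       
Sales   | 3       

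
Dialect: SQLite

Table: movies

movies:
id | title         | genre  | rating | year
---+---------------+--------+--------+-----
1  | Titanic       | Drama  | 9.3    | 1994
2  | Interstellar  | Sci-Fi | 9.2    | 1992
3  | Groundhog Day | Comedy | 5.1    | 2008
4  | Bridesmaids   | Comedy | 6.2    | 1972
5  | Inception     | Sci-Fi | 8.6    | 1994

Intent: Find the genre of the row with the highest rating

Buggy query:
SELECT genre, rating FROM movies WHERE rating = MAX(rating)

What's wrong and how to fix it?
Bug: WHERE is evaluated per row; an aggregate over the whole table isn't defined there

Fix: Wrap MAX in a scalar subquery so WHERE compares against a single value

Corrected query:
SELECT genre, rating FROM movies WHERE rating = (SELECT MAX(rating) FROM movies)

Result:
genre | rating
------+-------
Drama | 9.3   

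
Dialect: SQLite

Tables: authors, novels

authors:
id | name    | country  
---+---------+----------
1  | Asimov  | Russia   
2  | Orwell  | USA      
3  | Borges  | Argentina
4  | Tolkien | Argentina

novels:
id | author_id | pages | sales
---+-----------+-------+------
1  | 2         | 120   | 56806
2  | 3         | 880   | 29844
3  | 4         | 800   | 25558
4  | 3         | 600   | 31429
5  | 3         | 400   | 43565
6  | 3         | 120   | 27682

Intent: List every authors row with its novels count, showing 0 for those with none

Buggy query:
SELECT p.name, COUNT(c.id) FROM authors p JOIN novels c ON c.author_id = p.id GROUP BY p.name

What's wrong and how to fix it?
Bug: An inner join excludes parents with zero children

Fix: Switch to LEFT JOIN to retain unmatched parent rows

Corrected query:
SELECT p.name, COUNT(c.id) FROM authors p LEFT JOIN novels c ON c.author_id = p.id GROUP BY p.name

Result:
name    | COUNT(c.id)
--------+------------
Asimov  | 0          
Borges  | 4          
Orwell  | 1          
Tolkien | 1          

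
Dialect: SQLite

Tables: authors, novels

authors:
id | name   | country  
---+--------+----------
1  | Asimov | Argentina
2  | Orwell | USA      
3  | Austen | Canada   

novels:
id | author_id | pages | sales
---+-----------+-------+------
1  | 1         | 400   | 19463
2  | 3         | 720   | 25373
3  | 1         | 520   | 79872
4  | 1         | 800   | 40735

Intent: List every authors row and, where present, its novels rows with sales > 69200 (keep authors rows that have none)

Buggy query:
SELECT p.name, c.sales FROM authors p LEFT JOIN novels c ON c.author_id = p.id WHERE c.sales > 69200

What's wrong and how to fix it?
Bug: A WHERE condition on the right-hand table after LEFT JOIN drops unmatched parents

Fix: Put 'c.sales > 69200' in the JOIN's ON clause instead of WHERE

Corrected query:
SELECT p.name, c.sales FROM authors p LEFT JOIN novels c ON c.author_id = p.id AND c.sales > 69200

Result:
name   | sales
-------+------
Asimov | 79872
Orwell | NULL 
Austen | NULL 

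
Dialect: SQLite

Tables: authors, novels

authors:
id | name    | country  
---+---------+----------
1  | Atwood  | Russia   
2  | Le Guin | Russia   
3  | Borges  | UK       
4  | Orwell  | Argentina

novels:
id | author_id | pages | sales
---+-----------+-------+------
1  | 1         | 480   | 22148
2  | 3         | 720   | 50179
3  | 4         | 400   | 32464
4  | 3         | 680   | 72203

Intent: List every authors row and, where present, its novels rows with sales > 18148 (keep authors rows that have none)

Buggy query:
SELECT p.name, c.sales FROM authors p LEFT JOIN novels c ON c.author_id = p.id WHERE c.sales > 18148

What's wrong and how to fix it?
Bug: Filtering c.sales in WHERE discards the NULL rows produced by LEFT JOIN, turning it into an inner join

Fix: Move the right-table condition into the ON clause so unmatched parents are kept

Corrected query:
SELECT p.name, c.sales FROM authors p LEFT JOIN novels c ON c.author_id = p.id AND c.sales > 18148

Result:
name    | sales
--------+------
Atwood  | 22148
Le Guin | NULL 
Borges  | 50179
Borges  | 72203
Orwell  | 32464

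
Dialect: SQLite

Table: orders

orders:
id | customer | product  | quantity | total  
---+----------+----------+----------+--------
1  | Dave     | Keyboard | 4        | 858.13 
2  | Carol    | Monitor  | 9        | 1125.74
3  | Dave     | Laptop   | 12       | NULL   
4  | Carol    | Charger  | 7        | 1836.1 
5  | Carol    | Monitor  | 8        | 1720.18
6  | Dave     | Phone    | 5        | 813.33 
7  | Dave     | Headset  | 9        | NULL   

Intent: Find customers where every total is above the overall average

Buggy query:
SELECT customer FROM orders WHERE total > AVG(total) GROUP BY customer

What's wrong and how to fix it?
Bug: WHERE evaluates per row before aggregation, so AVG() is unavailable

Fix: Compute the overall average in a scalar subquery and compare each group's MIN against it in HAVING

Corrected query:
SELECT customer FROM orders GROUP BY customer HAVING MIN(total) > (SELECT AVG(total) FROM orders)

Result:
(no rows)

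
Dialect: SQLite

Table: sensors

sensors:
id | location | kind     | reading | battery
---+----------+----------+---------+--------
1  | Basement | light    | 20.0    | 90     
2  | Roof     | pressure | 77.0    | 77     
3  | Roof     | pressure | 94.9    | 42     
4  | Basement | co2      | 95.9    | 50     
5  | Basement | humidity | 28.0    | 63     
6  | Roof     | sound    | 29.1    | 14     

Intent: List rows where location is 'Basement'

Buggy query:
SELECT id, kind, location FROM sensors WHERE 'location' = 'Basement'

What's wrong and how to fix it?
Bug: 'location' in single quotes is a string literal, not the column; the comparison is literal-vs-literal and never true

Fix: Remove the quotes around the column name (or use double quotes for an identifier)

Corrected query:
SELECT id, kind, location FROM sensors WHERE location = 'Basement'

Result:
id | kind     | location
---+----------+---------
1  | light    | Basement
4  | co2      | Basement
5  | humidity | Basement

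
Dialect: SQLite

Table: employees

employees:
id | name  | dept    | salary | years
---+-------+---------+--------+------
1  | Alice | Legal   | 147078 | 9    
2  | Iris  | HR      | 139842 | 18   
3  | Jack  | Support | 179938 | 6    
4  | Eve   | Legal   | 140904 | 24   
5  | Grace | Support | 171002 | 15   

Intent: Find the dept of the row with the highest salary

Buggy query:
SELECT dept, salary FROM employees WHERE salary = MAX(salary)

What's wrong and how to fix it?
Bug: WHERE is evaluated per row; an aggregate over the whole table isn't defined there

Fix: Use a subquery: WHERE salary = (SELECT MAX(salary) FROM employees)

Corrected query:
SELECT dept, salary FROM employees WHERE salary = (SELECT MAX(salary) FROM employees)

Result:
dept    | salary
--------+-------
Support | 179938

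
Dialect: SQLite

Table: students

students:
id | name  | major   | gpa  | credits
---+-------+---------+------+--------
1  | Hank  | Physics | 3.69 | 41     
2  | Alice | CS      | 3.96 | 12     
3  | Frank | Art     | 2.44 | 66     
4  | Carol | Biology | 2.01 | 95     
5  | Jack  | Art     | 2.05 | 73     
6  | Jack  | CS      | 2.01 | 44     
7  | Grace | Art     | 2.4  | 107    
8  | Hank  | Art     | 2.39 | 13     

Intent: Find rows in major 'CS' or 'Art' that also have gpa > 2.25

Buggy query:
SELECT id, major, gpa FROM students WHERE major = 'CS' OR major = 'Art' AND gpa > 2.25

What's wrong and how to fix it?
Bug: Without parentheses, AND is evaluated before OR, so the gpa filter only applies to the 'Art' branch

Fix: Add parentheses around the OR so the AND applies to both alternatives

Corrected query:
SELECT id, major, gpa FROM students WHERE (major = 'CS' OR major = 'Art') AND gpa > 2.25

Result:
id | major | gpa 
---+-------+-----
2  | CS    | 3.96
3  | Art   | 2.44
7  | Art   | 2.4 
8  | Art   | 2.39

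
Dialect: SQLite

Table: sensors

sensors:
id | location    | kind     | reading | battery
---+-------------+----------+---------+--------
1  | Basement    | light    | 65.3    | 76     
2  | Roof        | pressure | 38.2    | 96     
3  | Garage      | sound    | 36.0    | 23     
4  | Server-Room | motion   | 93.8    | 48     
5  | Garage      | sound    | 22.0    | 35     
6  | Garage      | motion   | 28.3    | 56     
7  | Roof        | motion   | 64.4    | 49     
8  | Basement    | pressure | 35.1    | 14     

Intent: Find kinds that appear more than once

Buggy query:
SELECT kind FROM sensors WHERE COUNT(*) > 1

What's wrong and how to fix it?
Bug: COUNT(*) is an aggregate and cannot be used in WHERE

Fix: Group first, then use HAVING for the count condition

Corrected query:
SELECT kind FROM sensors GROUP BY kind HAVING COUNT(*) > 1

Result:
kind    
--------
motion  
pressure
sound   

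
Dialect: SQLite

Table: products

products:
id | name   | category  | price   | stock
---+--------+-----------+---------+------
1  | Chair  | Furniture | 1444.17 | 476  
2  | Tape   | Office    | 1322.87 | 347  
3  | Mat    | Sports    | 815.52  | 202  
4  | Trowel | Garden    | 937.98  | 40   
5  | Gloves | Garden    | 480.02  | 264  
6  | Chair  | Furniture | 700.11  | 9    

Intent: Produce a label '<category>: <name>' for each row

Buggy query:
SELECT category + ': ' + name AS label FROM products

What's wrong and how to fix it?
Bug: '+' is numeric addition; on text columns SQLite converts them to 0 instead of concatenating

Fix: Replace + with || to concatenate text

Corrected query:
SELECT category || ': ' || name AS label FROM products

Result:
label           
----------------
Furniture: Chair
Office: Tape    
Sports: Mat     
Garden: Trowel  
Garden: Gloves  
Furniture: Chair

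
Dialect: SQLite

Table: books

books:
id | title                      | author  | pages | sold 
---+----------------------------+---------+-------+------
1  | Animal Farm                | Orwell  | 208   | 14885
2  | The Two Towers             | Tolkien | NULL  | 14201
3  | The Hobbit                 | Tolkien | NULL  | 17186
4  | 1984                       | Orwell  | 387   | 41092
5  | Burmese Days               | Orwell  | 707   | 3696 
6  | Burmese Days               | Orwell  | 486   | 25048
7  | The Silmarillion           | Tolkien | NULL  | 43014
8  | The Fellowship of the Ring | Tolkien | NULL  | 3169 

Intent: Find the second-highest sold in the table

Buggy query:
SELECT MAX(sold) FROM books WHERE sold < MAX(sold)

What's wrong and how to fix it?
Bug: MAX(sold) on the right of the comparison is an aggregate-in-WHERE error

Fix: Compute the overall MAX in a subquery, then take MAX of rows below it

Corrected query:
SELECT MAX(sold) FROM books WHERE sold < (SELECT MAX(sold) FROM books)

Result:
MAX(sold)
---------
41092    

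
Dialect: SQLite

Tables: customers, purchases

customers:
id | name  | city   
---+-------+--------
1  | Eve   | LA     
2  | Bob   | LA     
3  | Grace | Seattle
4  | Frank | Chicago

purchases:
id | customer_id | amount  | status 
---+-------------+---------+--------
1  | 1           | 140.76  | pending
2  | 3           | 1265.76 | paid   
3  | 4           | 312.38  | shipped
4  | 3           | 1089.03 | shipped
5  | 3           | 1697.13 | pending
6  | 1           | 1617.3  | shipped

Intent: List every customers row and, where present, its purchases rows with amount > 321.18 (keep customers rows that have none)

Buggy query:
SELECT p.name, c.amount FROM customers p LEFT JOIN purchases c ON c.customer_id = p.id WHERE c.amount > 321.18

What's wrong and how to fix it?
Bug: A WHERE condition on the right-hand table after LEFT JOIN drops unmatched parents

Fix: Put 'c.amount > 321.18' in the JOIN's ON clause instead of WHERE

Corrected query:
SELECT p.name, c.amount FROM customers p LEFT JOIN purchases c ON c.customer_id = p.id AND c.amount > 321.18

Result:
name  | amount 
------+--------
Eve   | 1617.3 
Bob   | NULL   
Grace | 1089.03
Grace | 1265.76
Grace | 1697.13
Frank | NULL   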